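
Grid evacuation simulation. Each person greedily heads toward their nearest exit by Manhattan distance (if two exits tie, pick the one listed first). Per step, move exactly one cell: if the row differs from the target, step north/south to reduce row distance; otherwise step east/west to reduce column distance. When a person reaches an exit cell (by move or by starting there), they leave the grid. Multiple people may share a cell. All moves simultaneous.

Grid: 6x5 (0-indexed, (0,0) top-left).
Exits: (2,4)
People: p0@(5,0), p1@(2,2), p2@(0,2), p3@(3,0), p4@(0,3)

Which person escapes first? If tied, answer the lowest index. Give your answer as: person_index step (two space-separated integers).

Step 1: p0:(5,0)->(4,0) | p1:(2,2)->(2,3) | p2:(0,2)->(1,2) | p3:(3,0)->(2,0) | p4:(0,3)->(1,3)
Step 2: p0:(4,0)->(3,0) | p1:(2,3)->(2,4)->EXIT | p2:(1,2)->(2,2) | p3:(2,0)->(2,1) | p4:(1,3)->(2,3)
Step 3: p0:(3,0)->(2,0) | p1:escaped | p2:(2,2)->(2,3) | p3:(2,1)->(2,2) | p4:(2,3)->(2,4)->EXIT
Step 4: p0:(2,0)->(2,1) | p1:escaped | p2:(2,3)->(2,4)->EXIT | p3:(2,2)->(2,3) | p4:escaped
Step 5: p0:(2,1)->(2,2) | p1:escaped | p2:escaped | p3:(2,3)->(2,4)->EXIT | p4:escaped
Step 6: p0:(2,2)->(2,3) | p1:escaped | p2:escaped | p3:escaped | p4:escaped
Step 7: p0:(2,3)->(2,4)->EXIT | p1:escaped | p2:escaped | p3:escaped | p4:escaped
Exit steps: [7, 2, 4, 5, 3]
First to escape: p1 at step 2

Answer: 1 2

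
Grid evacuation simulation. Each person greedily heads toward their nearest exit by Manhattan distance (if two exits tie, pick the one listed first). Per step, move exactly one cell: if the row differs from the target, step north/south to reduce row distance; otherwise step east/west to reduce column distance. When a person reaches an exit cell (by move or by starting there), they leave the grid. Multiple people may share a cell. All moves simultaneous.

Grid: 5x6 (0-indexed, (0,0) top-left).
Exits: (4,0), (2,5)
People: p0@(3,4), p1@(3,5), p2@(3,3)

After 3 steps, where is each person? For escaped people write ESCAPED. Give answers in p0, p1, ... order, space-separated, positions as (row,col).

Step 1: p0:(3,4)->(2,4) | p1:(3,5)->(2,5)->EXIT | p2:(3,3)->(2,3)
Step 2: p0:(2,4)->(2,5)->EXIT | p1:escaped | p2:(2,3)->(2,4)
Step 3: p0:escaped | p1:escaped | p2:(2,4)->(2,5)->EXIT

ESCAPED ESCAPED ESCAPED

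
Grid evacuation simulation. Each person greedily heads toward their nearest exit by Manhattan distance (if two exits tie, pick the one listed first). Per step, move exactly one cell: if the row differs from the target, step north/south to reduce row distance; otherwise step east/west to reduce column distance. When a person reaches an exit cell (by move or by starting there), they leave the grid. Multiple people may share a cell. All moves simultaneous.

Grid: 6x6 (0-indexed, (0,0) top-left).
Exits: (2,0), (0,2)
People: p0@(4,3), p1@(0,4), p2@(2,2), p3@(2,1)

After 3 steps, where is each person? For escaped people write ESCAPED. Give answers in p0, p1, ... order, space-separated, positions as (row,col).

Step 1: p0:(4,3)->(3,3) | p1:(0,4)->(0,3) | p2:(2,2)->(2,1) | p3:(2,1)->(2,0)->EXIT
Step 2: p0:(3,3)->(2,3) | p1:(0,3)->(0,2)->EXIT | p2:(2,1)->(2,0)->EXIT | p3:escaped
Step 3: p0:(2,3)->(2,2) | p1:escaped | p2:escaped | p3:escaped

(2,2) ESCAPED ESCAPED ESCAPED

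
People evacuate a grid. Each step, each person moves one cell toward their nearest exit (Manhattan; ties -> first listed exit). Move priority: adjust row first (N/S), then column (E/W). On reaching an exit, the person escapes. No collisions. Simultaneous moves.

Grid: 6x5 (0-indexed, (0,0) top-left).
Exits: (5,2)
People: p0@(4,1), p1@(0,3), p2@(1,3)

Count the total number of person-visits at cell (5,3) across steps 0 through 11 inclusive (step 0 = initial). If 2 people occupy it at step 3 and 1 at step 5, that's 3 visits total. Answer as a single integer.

Answer: 2

Derivation:
Step 0: p0@(4,1) p1@(0,3) p2@(1,3) -> at (5,3): 0 [-], cum=0
Step 1: p0@(5,1) p1@(1,3) p2@(2,3) -> at (5,3): 0 [-], cum=0
Step 2: p0@ESC p1@(2,3) p2@(3,3) -> at (5,3): 0 [-], cum=0
Step 3: p0@ESC p1@(3,3) p2@(4,3) -> at (5,3): 0 [-], cum=0
Step 4: p0@ESC p1@(4,3) p2@(5,3) -> at (5,3): 1 [p2], cum=1
Step 5: p0@ESC p1@(5,3) p2@ESC -> at (5,3): 1 [p1], cum=2
Step 6: p0@ESC p1@ESC p2@ESC -> at (5,3): 0 [-], cum=2
Total visits = 2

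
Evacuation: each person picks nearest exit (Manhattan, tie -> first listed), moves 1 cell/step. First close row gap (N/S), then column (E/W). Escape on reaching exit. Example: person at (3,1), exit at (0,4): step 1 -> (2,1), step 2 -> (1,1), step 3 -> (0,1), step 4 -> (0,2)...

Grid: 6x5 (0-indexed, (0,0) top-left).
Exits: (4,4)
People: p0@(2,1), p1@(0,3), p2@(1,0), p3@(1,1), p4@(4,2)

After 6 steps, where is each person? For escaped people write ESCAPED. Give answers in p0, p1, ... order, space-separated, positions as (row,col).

Step 1: p0:(2,1)->(3,1) | p1:(0,3)->(1,3) | p2:(1,0)->(2,0) | p3:(1,1)->(2,1) | p4:(4,2)->(4,3)
Step 2: p0:(3,1)->(4,1) | p1:(1,3)->(2,3) | p2:(2,0)->(3,0) | p3:(2,1)->(3,1) | p4:(4,3)->(4,4)->EXIT
Step 3: p0:(4,1)->(4,2) | p1:(2,3)->(3,3) | p2:(3,0)->(4,0) | p3:(3,1)->(4,1) | p4:escaped
Step 4: p0:(4,2)->(4,3) | p1:(3,3)->(4,3) | p2:(4,0)->(4,1) | p3:(4,1)->(4,2) | p4:escaped
Step 5: p0:(4,3)->(4,4)->EXIT | p1:(4,3)->(4,4)->EXIT | p2:(4,1)->(4,2) | p3:(4,2)->(4,3) | p4:escaped
Step 6: p0:escaped | p1:escaped | p2:(4,2)->(4,3) | p3:(4,3)->(4,4)->EXIT | p4:escaped

ESCAPED ESCAPED (4,3) ESCAPED ESCAPED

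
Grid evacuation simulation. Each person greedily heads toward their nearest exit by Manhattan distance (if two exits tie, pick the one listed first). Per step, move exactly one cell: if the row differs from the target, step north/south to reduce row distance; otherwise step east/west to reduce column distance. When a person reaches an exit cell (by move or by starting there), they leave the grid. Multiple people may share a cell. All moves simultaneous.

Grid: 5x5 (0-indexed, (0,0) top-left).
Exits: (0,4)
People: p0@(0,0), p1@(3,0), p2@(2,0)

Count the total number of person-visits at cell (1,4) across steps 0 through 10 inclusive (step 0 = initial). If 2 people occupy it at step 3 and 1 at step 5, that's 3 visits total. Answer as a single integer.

Step 0: p0@(0,0) p1@(3,0) p2@(2,0) -> at (1,4): 0 [-], cum=0
Step 1: p0@(0,1) p1@(2,0) p2@(1,0) -> at (1,4): 0 [-], cum=0
Step 2: p0@(0,2) p1@(1,0) p2@(0,0) -> at (1,4): 0 [-], cum=0
Step 3: p0@(0,3) p1@(0,0) p2@(0,1) -> at (1,4): 0 [-], cum=0
Step 4: p0@ESC p1@(0,1) p2@(0,2) -> at (1,4): 0 [-], cum=0
Step 5: p0@ESC p1@(0,2) p2@(0,3) -> at (1,4): 0 [-], cum=0
Step 6: p0@ESC p1@(0,3) p2@ESC -> at (1,4): 0 [-], cum=0
Step 7: p0@ESC p1@ESC p2@ESC -> at (1,4): 0 [-], cum=0
Total visits = 0

Answer: 0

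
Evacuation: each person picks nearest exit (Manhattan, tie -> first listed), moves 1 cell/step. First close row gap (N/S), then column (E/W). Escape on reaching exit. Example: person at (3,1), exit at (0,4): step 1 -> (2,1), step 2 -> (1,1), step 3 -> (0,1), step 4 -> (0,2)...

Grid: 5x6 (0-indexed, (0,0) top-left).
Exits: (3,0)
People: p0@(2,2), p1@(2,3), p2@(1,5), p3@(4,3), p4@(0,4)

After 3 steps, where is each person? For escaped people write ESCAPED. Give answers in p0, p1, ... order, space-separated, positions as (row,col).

Step 1: p0:(2,2)->(3,2) | p1:(2,3)->(3,3) | p2:(1,5)->(2,5) | p3:(4,3)->(3,3) | p4:(0,4)->(1,4)
Step 2: p0:(3,2)->(3,1) | p1:(3,3)->(3,2) | p2:(2,5)->(3,5) | p3:(3,3)->(3,2) | p4:(1,4)->(2,4)
Step 3: p0:(3,1)->(3,0)->EXIT | p1:(3,2)->(3,1) | p2:(3,5)->(3,4) | p3:(3,2)->(3,1) | p4:(2,4)->(3,4)

ESCAPED (3,1) (3,4) (3,1) (3,4)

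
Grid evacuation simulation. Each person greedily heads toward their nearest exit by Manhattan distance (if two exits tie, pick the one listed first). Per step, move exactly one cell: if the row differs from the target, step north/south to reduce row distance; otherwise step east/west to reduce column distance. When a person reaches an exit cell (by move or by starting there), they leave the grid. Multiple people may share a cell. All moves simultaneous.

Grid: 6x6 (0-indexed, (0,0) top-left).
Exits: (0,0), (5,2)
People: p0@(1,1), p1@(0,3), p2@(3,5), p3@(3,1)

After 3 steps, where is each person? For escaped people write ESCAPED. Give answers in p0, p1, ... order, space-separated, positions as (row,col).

Step 1: p0:(1,1)->(0,1) | p1:(0,3)->(0,2) | p2:(3,5)->(4,5) | p3:(3,1)->(4,1)
Step 2: p0:(0,1)->(0,0)->EXIT | p1:(0,2)->(0,1) | p2:(4,5)->(5,5) | p3:(4,1)->(5,1)
Step 3: p0:escaped | p1:(0,1)->(0,0)->EXIT | p2:(5,5)->(5,4) | p3:(5,1)->(5,2)->EXIT

ESCAPED ESCAPED (5,4) ESCAPED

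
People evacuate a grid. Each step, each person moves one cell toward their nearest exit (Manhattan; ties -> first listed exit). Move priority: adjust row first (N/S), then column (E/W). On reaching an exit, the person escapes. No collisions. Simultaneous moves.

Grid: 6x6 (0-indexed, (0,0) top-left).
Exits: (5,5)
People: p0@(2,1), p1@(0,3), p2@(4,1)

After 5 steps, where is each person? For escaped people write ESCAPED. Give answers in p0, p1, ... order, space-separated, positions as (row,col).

Step 1: p0:(2,1)->(3,1) | p1:(0,3)->(1,3) | p2:(4,1)->(5,1)
Step 2: p0:(3,1)->(4,1) | p1:(1,3)->(2,3) | p2:(5,1)->(5,2)
Step 3: p0:(4,1)->(5,1) | p1:(2,3)->(3,3) | p2:(5,2)->(5,3)
Step 4: p0:(5,1)->(5,2) | p1:(3,3)->(4,3) | p2:(5,3)->(5,4)
Step 5: p0:(5,2)->(5,3) | p1:(4,3)->(5,3) | p2:(5,4)->(5,5)->EXIT

(5,3) (5,3) ESCAPED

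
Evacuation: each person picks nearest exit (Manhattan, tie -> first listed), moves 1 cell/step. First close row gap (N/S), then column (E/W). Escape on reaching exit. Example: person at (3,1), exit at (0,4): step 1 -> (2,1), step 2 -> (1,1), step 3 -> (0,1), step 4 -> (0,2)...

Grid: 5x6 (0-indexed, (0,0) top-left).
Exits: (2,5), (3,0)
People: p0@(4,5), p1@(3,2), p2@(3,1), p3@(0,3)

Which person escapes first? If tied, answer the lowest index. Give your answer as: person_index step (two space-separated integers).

Answer: 2 1

Derivation:
Step 1: p0:(4,5)->(3,5) | p1:(3,2)->(3,1) | p2:(3,1)->(3,0)->EXIT | p3:(0,3)->(1,3)
Step 2: p0:(3,5)->(2,5)->EXIT | p1:(3,1)->(3,0)->EXIT | p2:escaped | p3:(1,3)->(2,3)
Step 3: p0:escaped | p1:escaped | p2:escaped | p3:(2,3)->(2,4)
Step 4: p0:escaped | p1:escaped | p2:escaped | p3:(2,4)->(2,5)->EXIT
Exit steps: [2, 2, 1, 4]
First to escape: p2 at step 1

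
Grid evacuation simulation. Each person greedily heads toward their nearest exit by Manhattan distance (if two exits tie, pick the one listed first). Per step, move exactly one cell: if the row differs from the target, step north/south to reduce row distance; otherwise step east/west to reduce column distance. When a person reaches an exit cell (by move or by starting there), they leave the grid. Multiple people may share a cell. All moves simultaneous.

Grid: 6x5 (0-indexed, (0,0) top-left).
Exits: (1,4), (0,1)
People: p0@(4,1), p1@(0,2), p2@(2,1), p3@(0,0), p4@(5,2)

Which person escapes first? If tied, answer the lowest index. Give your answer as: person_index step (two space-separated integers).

Step 1: p0:(4,1)->(3,1) | p1:(0,2)->(0,1)->EXIT | p2:(2,1)->(1,1) | p3:(0,0)->(0,1)->EXIT | p4:(5,2)->(4,2)
Step 2: p0:(3,1)->(2,1) | p1:escaped | p2:(1,1)->(0,1)->EXIT | p3:escaped | p4:(4,2)->(3,2)
Step 3: p0:(2,1)->(1,1) | p1:escaped | p2:escaped | p3:escaped | p4:(3,2)->(2,2)
Step 4: p0:(1,1)->(0,1)->EXIT | p1:escaped | p2:escaped | p3:escaped | p4:(2,2)->(1,2)
Step 5: p0:escaped | p1:escaped | p2:escaped | p3:escaped | p4:(1,2)->(1,3)
Step 6: p0:escaped | p1:escaped | p2:escaped | p3:escaped | p4:(1,3)->(1,4)->EXIT
Exit steps: [4, 1, 2, 1, 6]
First to escape: p1 at step 1

Answer: 1 1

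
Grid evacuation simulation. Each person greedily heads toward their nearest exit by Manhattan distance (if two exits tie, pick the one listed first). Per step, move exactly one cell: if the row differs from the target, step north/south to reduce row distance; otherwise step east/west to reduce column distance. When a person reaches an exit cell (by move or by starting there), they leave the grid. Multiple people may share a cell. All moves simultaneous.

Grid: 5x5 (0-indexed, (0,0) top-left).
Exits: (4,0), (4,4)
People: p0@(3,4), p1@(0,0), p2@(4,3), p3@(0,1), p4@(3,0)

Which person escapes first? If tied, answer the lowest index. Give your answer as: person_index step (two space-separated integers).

Answer: 0 1

Derivation:
Step 1: p0:(3,4)->(4,4)->EXIT | p1:(0,0)->(1,0) | p2:(4,3)->(4,4)->EXIT | p3:(0,1)->(1,1) | p4:(3,0)->(4,0)->EXIT
Step 2: p0:escaped | p1:(1,0)->(2,0) | p2:escaped | p3:(1,1)->(2,1) | p4:escaped
Step 3: p0:escaped | p1:(2,0)->(3,0) | p2:escaped | p3:(2,1)->(3,1) | p4:escaped
Step 4: p0:escaped | p1:(3,0)->(4,0)->EXIT | p2:escaped | p3:(3,1)->(4,1) | p4:escaped
Step 5: p0:escaped | p1:escaped | p2:escaped | p3:(4,1)->(4,0)->EXIT | p4:escaped
Exit steps: [1, 4, 1, 5, 1]
First to escape: p0 at step 1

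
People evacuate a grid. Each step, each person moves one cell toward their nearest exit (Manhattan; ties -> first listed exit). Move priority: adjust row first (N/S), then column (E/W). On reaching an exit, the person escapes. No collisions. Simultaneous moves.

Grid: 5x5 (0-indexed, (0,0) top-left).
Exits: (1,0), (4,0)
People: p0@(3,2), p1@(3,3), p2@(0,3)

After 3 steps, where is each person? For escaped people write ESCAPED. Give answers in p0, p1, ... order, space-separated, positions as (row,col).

Step 1: p0:(3,2)->(4,2) | p1:(3,3)->(4,3) | p2:(0,3)->(1,3)
Step 2: p0:(4,2)->(4,1) | p1:(4,3)->(4,2) | p2:(1,3)->(1,2)
Step 3: p0:(4,1)->(4,0)->EXIT | p1:(4,2)->(4,1) | p2:(1,2)->(1,1)

ESCAPED (4,1) (1,1)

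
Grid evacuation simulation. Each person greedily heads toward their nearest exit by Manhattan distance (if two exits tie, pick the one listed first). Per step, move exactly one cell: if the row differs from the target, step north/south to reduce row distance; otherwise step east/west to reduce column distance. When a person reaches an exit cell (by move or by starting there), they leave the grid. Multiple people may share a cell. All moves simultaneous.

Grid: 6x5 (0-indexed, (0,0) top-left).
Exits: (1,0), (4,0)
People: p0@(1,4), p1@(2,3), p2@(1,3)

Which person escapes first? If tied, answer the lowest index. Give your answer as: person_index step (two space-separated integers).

Answer: 2 3

Derivation:
Step 1: p0:(1,4)->(1,3) | p1:(2,3)->(1,3) | p2:(1,3)->(1,2)
Step 2: p0:(1,3)->(1,2) | p1:(1,3)->(1,2) | p2:(1,2)->(1,1)
Step 3: p0:(1,2)->(1,1) | p1:(1,2)->(1,1) | p2:(1,1)->(1,0)->EXIT
Step 4: p0:(1,1)->(1,0)->EXIT | p1:(1,1)->(1,0)->EXIT | p2:escaped
Exit steps: [4, 4, 3]
First to escape: p2 at step 3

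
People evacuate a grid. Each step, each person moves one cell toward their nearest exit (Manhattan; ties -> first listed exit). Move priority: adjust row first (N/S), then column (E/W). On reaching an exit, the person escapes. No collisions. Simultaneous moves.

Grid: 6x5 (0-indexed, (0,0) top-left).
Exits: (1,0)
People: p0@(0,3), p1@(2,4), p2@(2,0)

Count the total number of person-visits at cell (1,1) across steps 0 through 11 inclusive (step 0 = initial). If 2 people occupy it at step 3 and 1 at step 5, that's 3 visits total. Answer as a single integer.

Step 0: p0@(0,3) p1@(2,4) p2@(2,0) -> at (1,1): 0 [-], cum=0
Step 1: p0@(1,3) p1@(1,4) p2@ESC -> at (1,1): 0 [-], cum=0
Step 2: p0@(1,2) p1@(1,3) p2@ESC -> at (1,1): 0 [-], cum=0
Step 3: p0@(1,1) p1@(1,2) p2@ESC -> at (1,1): 1 [p0], cum=1
Step 4: p0@ESC p1@(1,1) p2@ESC -> at (1,1): 1 [p1], cum=2
Step 5: p0@ESC p1@ESC p2@ESC -> at (1,1): 0 [-], cum=2
Total visits = 2

Answer: 2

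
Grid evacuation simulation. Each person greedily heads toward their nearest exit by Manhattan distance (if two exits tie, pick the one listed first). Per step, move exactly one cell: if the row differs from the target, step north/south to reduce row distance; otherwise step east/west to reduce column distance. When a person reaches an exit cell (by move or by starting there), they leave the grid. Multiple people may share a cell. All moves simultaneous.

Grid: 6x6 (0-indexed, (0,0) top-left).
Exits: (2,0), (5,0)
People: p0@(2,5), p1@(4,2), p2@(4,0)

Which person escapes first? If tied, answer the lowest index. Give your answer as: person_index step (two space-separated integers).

Answer: 2 1

Derivation:
Step 1: p0:(2,5)->(2,4) | p1:(4,2)->(5,2) | p2:(4,0)->(5,0)->EXIT
Step 2: p0:(2,4)->(2,3) | p1:(5,2)->(5,1) | p2:escaped
Step 3: p0:(2,3)->(2,2) | p1:(5,1)->(5,0)->EXIT | p2:escaped
Step 4: p0:(2,2)->(2,1) | p1:escaped | p2:escaped
Step 5: p0:(2,1)->(2,0)->EXIT | p1:escaped | p2:escaped
Exit steps: [5, 3, 1]
First to escape: p2 at step 1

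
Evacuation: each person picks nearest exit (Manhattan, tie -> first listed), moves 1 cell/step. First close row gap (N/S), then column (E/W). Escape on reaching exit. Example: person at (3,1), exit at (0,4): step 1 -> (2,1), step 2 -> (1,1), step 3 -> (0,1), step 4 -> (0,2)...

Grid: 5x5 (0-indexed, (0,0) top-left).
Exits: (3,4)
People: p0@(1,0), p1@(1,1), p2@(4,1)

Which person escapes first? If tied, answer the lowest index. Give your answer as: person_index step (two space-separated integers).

Answer: 2 4

Derivation:
Step 1: p0:(1,0)->(2,0) | p1:(1,1)->(2,1) | p2:(4,1)->(3,1)
Step 2: p0:(2,0)->(3,0) | p1:(2,1)->(3,1) | p2:(3,1)->(3,2)
Step 3: p0:(3,0)->(3,1) | p1:(3,1)->(3,2) | p2:(3,2)->(3,3)
Step 4: p0:(3,1)->(3,2) | p1:(3,2)->(3,3) | p2:(3,3)->(3,4)->EXIT
Step 5: p0:(3,2)->(3,3) | p1:(3,3)->(3,4)->EXIT | p2:escaped
Step 6: p0:(3,3)->(3,4)->EXIT | p1:escaped | p2:escaped
Exit steps: [6, 5, 4]
First to escape: p2 at step 4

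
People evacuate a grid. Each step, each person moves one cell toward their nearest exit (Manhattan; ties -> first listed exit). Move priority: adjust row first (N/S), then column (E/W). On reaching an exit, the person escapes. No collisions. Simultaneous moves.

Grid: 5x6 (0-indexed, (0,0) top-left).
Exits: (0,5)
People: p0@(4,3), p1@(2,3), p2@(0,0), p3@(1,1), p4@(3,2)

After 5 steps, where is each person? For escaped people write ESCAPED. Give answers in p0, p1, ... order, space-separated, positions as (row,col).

Step 1: p0:(4,3)->(3,3) | p1:(2,3)->(1,3) | p2:(0,0)->(0,1) | p3:(1,1)->(0,1) | p4:(3,2)->(2,2)
Step 2: p0:(3,3)->(2,3) | p1:(1,3)->(0,3) | p2:(0,1)->(0,2) | p3:(0,1)->(0,2) | p4:(2,2)->(1,2)
Step 3: p0:(2,3)->(1,3) | p1:(0,3)->(0,4) | p2:(0,2)->(0,3) | p3:(0,2)->(0,3) | p4:(1,2)->(0,2)
Step 4: p0:(1,3)->(0,3) | p1:(0,4)->(0,5)->EXIT | p2:(0,3)->(0,4) | p3:(0,3)->(0,4) | p4:(0,2)->(0,3)
Step 5: p0:(0,3)->(0,4) | p1:escaped | p2:(0,4)->(0,5)->EXIT | p3:(0,4)->(0,5)->EXIT | p4:(0,3)->(0,4)

(0,4) ESCAPED ESCAPED ESCAPED (0,4)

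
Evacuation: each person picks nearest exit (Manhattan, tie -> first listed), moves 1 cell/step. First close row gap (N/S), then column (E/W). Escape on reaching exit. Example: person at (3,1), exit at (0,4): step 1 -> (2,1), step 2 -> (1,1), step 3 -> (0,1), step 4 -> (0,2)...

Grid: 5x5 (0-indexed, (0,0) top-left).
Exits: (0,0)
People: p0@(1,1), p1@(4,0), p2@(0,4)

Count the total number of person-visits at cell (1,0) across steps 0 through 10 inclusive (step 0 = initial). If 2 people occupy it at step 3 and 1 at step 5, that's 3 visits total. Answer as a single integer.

Step 0: p0@(1,1) p1@(4,0) p2@(0,4) -> at (1,0): 0 [-], cum=0
Step 1: p0@(0,1) p1@(3,0) p2@(0,3) -> at (1,0): 0 [-], cum=0
Step 2: p0@ESC p1@(2,0) p2@(0,2) -> at (1,0): 0 [-], cum=0
Step 3: p0@ESC p1@(1,0) p2@(0,1) -> at (1,0): 1 [p1], cum=1
Step 4: p0@ESC p1@ESC p2@ESC -> at (1,0): 0 [-], cum=1
Total visits = 1

Answer: 1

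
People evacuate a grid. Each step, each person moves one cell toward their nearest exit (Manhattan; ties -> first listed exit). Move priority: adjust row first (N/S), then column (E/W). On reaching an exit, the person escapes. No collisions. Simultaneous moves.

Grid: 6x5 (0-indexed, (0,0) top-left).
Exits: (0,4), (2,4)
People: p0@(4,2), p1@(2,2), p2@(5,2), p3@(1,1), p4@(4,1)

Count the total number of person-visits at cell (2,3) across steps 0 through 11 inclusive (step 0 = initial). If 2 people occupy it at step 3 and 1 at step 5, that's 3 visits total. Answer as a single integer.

Answer: 4

Derivation:
Step 0: p0@(4,2) p1@(2,2) p2@(5,2) p3@(1,1) p4@(4,1) -> at (2,3): 0 [-], cum=0
Step 1: p0@(3,2) p1@(2,3) p2@(4,2) p3@(0,1) p4@(3,1) -> at (2,3): 1 [p1], cum=1
Step 2: p0@(2,2) p1@ESC p2@(3,2) p3@(0,2) p4@(2,1) -> at (2,3): 0 [-], cum=1
Step 3: p0@(2,3) p1@ESC p2@(2,2) p3@(0,3) p4@(2,2) -> at (2,3): 1 [p0], cum=2
Step 4: p0@ESC p1@ESC p2@(2,3) p3@ESC p4@(2,3) -> at (2,3): 2 [p2,p4], cum=4
Step 5: p0@ESC p1@ESC p2@ESC p3@ESC p4@ESC -> at (2,3): 0 [-], cum=4
Total visits = 4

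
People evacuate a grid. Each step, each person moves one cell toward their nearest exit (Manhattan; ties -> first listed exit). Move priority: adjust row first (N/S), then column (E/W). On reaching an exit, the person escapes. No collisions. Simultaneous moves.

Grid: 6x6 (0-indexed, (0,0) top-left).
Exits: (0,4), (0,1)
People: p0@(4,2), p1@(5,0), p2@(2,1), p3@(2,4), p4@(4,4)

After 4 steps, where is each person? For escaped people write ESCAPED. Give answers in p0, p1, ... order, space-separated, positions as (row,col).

Step 1: p0:(4,2)->(3,2) | p1:(5,0)->(4,0) | p2:(2,1)->(1,1) | p3:(2,4)->(1,4) | p4:(4,4)->(3,4)
Step 2: p0:(3,2)->(2,2) | p1:(4,0)->(3,0) | p2:(1,1)->(0,1)->EXIT | p3:(1,4)->(0,4)->EXIT | p4:(3,4)->(2,4)
Step 3: p0:(2,2)->(1,2) | p1:(3,0)->(2,0) | p2:escaped | p3:escaped | p4:(2,4)->(1,4)
Step 4: p0:(1,2)->(0,2) | p1:(2,0)->(1,0) | p2:escaped | p3:escaped | p4:(1,4)->(0,4)->EXIT

(0,2) (1,0) ESCAPED ESCAPED ESCAPED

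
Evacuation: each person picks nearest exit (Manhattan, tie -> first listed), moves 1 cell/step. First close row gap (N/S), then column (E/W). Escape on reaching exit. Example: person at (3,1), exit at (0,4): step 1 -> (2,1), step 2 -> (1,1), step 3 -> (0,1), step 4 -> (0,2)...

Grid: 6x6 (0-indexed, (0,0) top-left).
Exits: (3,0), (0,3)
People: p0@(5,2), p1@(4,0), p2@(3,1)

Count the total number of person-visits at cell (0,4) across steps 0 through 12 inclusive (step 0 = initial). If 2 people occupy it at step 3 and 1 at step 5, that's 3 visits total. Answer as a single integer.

Step 0: p0@(5,2) p1@(4,0) p2@(3,1) -> at (0,4): 0 [-], cum=0
Step 1: p0@(4,2) p1@ESC p2@ESC -> at (0,4): 0 [-], cum=0
Step 2: p0@(3,2) p1@ESC p2@ESC -> at (0,4): 0 [-], cum=0
Step 3: p0@(3,1) p1@ESC p2@ESC -> at (0,4): 0 [-], cum=0
Step 4: p0@ESC p1@ESC p2@ESC -> at (0,4): 0 [-], cum=0
Total visits = 0

Answer: 0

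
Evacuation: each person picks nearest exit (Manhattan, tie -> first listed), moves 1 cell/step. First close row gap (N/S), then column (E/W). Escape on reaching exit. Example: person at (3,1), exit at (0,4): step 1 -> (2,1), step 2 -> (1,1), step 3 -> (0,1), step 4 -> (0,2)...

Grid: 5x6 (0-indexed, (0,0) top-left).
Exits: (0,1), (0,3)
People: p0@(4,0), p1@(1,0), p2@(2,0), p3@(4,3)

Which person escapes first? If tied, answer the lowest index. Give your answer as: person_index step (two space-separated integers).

Step 1: p0:(4,0)->(3,0) | p1:(1,0)->(0,0) | p2:(2,0)->(1,0) | p3:(4,3)->(3,3)
Step 2: p0:(3,0)->(2,0) | p1:(0,0)->(0,1)->EXIT | p2:(1,0)->(0,0) | p3:(3,3)->(2,3)
Step 3: p0:(2,0)->(1,0) | p1:escaped | p2:(0,0)->(0,1)->EXIT | p3:(2,3)->(1,3)
Step 4: p0:(1,0)->(0,0) | p1:escaped | p2:escaped | p3:(1,3)->(0,3)->EXIT
Step 5: p0:(0,0)->(0,1)->EXIT | p1:escaped | p2:escaped | p3:escaped
Exit steps: [5, 2, 3, 4]
First to escape: p1 at step 2

Answer: 1 2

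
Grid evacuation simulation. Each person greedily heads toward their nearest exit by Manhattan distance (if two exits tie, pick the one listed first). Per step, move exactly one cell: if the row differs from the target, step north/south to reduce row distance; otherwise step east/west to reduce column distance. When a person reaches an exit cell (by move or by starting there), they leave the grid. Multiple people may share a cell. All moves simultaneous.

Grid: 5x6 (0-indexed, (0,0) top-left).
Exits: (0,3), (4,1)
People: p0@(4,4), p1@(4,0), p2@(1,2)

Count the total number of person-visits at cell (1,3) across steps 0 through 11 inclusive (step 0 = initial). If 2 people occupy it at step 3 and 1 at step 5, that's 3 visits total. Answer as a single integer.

Step 0: p0@(4,4) p1@(4,0) p2@(1,2) -> at (1,3): 0 [-], cum=0
Step 1: p0@(4,3) p1@ESC p2@(0,2) -> at (1,3): 0 [-], cum=0
Step 2: p0@(4,2) p1@ESC p2@ESC -> at (1,3): 0 [-], cum=0
Step 3: p0@ESC p1@ESC p2@ESC -> at (1,3): 0 [-], cum=0
Total visits = 0

Answer: 0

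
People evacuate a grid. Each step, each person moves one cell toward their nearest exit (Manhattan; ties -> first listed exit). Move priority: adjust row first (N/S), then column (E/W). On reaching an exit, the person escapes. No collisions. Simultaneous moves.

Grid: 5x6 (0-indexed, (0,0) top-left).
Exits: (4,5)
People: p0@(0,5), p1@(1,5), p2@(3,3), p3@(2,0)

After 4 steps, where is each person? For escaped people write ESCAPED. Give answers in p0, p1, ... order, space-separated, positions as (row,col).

Step 1: p0:(0,5)->(1,5) | p1:(1,5)->(2,5) | p2:(3,3)->(4,3) | p3:(2,0)->(3,0)
Step 2: p0:(1,5)->(2,5) | p1:(2,5)->(3,5) | p2:(4,3)->(4,4) | p3:(3,0)->(4,0)
Step 3: p0:(2,5)->(3,5) | p1:(3,5)->(4,5)->EXIT | p2:(4,4)->(4,5)->EXIT | p3:(4,0)->(4,1)
Step 4: p0:(3,5)->(4,5)->EXIT | p1:escaped | p2:escaped | p3:(4,1)->(4,2)

ESCAPED ESCAPED ESCAPED (4,2)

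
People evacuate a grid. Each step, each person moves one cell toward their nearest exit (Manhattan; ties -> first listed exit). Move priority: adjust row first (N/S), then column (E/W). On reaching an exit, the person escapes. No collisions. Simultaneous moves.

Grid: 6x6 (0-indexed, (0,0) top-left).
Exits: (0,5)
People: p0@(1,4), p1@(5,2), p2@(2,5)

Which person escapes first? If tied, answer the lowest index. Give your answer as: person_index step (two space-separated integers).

Answer: 0 2

Derivation:
Step 1: p0:(1,4)->(0,4) | p1:(5,2)->(4,2) | p2:(2,5)->(1,5)
Step 2: p0:(0,4)->(0,5)->EXIT | p1:(4,2)->(3,2) | p2:(1,5)->(0,5)->EXIT
Step 3: p0:escaped | p1:(3,2)->(2,2) | p2:escaped
Step 4: p0:escaped | p1:(2,2)->(1,2) | p2:escaped
Step 5: p0:escaped | p1:(1,2)->(0,2) | p2:escaped
Step 6: p0:escaped | p1:(0,2)->(0,3) | p2:escaped
Step 7: p0:escaped | p1:(0,3)->(0,4) | p2:escaped
Step 8: p0:escaped | p1:(0,4)->(0,5)->EXIT | p2:escaped
Exit steps: [2, 8, 2]
First to escape: p0 at step 2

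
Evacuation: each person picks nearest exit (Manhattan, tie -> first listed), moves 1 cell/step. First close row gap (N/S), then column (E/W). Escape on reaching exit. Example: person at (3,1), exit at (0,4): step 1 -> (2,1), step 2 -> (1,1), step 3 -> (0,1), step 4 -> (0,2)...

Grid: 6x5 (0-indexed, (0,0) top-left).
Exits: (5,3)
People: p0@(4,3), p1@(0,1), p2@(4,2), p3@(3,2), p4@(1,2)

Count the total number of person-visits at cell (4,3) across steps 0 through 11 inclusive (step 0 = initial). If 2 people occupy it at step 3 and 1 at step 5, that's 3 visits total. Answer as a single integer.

Step 0: p0@(4,3) p1@(0,1) p2@(4,2) p3@(3,2) p4@(1,2) -> at (4,3): 1 [p0], cum=1
Step 1: p0@ESC p1@(1,1) p2@(5,2) p3@(4,2) p4@(2,2) -> at (4,3): 0 [-], cum=1
Step 2: p0@ESC p1@(2,1) p2@ESC p3@(5,2) p4@(3,2) -> at (4,3): 0 [-], cum=1
Step 3: p0@ESC p1@(3,1) p2@ESC p3@ESC p4@(4,2) -> at (4,3): 0 [-], cum=1
Step 4: p0@ESC p1@(4,1) p2@ESC p3@ESC p4@(5,2) -> at (4,3): 0 [-], cum=1
Step 5: p0@ESC p1@(5,1) p2@ESC p3@ESC p4@ESC -> at (4,3): 0 [-], cum=1
Step 6: p0@ESC p1@(5,2) p2@ESC p3@ESC p4@ESC -> at (4,3): 0 [-], cum=1
Step 7: p0@ESC p1@ESC p2@ESC p3@ESC p4@ESC -> at (4,3): 0 [-], cum=1
Total visits = 1

Answer: 1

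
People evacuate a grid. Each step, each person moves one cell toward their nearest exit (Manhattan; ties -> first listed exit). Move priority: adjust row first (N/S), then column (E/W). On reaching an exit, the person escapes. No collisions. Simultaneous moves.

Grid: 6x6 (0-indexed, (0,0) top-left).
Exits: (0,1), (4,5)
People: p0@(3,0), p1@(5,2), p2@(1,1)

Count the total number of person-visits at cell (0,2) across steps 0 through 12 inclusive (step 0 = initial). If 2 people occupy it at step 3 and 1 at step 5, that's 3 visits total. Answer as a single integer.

Answer: 0

Derivation:
Step 0: p0@(3,0) p1@(5,2) p2@(1,1) -> at (0,2): 0 [-], cum=0
Step 1: p0@(2,0) p1@(4,2) p2@ESC -> at (0,2): 0 [-], cum=0
Step 2: p0@(1,0) p1@(4,3) p2@ESC -> at (0,2): 0 [-], cum=0
Step 3: p0@(0,0) p1@(4,4) p2@ESC -> at (0,2): 0 [-], cum=0
Step 4: p0@ESC p1@ESC p2@ESC -> at (0,2): 0 [-], cum=0
Total visits = 0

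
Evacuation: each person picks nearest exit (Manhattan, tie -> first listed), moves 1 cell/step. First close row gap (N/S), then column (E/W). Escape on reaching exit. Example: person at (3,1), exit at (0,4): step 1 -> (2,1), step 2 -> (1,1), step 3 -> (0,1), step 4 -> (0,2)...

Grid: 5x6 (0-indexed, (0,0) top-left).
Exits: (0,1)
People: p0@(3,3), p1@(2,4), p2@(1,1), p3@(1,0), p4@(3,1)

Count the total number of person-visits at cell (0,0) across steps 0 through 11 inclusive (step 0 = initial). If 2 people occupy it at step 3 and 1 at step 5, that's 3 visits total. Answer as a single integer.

Step 0: p0@(3,3) p1@(2,4) p2@(1,1) p3@(1,0) p4@(3,1) -> at (0,0): 0 [-], cum=0
Step 1: p0@(2,3) p1@(1,4) p2@ESC p3@(0,0) p4@(2,1) -> at (0,0): 1 [p3], cum=1
Step 2: p0@(1,3) p1@(0,4) p2@ESC p3@ESC p4@(1,1) -> at (0,0): 0 [-], cum=1
Step 3: p0@(0,3) p1@(0,3) p2@ESC p3@ESC p4@ESC -> at (0,0): 0 [-], cum=1
Step 4: p0@(0,2) p1@(0,2) p2@ESC p3@ESC p4@ESC -> at (0,0): 0 [-], cum=1
Step 5: p0@ESC p1@ESC p2@ESC p3@ESC p4@ESC -> at (0,0): 0 [-], cum=1
Total visits = 1

Answer: 1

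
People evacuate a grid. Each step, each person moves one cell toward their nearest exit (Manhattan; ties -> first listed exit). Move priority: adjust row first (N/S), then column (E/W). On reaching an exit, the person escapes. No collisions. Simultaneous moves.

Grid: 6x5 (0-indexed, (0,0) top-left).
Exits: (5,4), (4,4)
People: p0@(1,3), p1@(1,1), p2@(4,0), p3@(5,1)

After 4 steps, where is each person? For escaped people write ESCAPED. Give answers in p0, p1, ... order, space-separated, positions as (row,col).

Step 1: p0:(1,3)->(2,3) | p1:(1,1)->(2,1) | p2:(4,0)->(4,1) | p3:(5,1)->(5,2)
Step 2: p0:(2,3)->(3,3) | p1:(2,1)->(3,1) | p2:(4,1)->(4,2) | p3:(5,2)->(5,3)
Step 3: p0:(3,3)->(4,3) | p1:(3,1)->(4,1) | p2:(4,2)->(4,3) | p3:(5,3)->(5,4)->EXIT
Step 4: p0:(4,3)->(4,4)->EXIT | p1:(4,1)->(4,2) | p2:(4,3)->(4,4)->EXIT | p3:escaped

ESCAPED (4,2) ESCAPED ESCAPED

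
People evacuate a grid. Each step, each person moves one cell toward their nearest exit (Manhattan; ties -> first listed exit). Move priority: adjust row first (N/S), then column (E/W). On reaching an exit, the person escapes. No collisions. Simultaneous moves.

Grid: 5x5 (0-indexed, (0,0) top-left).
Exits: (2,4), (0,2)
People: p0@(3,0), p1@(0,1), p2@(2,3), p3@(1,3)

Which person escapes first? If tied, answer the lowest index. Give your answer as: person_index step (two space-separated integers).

Step 1: p0:(3,0)->(2,0) | p1:(0,1)->(0,2)->EXIT | p2:(2,3)->(2,4)->EXIT | p3:(1,3)->(2,3)
Step 2: p0:(2,0)->(2,1) | p1:escaped | p2:escaped | p3:(2,3)->(2,4)->EXIT
Step 3: p0:(2,1)->(2,2) | p1:escaped | p2:escaped | p3:escaped
Step 4: p0:(2,2)->(2,3) | p1:escaped | p2:escaped | p3:escaped
Step 5: p0:(2,3)->(2,4)->EXIT | p1:escaped | p2:escaped | p3:escaped
Exit steps: [5, 1, 1, 2]
First to escape: p1 at step 1

Answer: 1 1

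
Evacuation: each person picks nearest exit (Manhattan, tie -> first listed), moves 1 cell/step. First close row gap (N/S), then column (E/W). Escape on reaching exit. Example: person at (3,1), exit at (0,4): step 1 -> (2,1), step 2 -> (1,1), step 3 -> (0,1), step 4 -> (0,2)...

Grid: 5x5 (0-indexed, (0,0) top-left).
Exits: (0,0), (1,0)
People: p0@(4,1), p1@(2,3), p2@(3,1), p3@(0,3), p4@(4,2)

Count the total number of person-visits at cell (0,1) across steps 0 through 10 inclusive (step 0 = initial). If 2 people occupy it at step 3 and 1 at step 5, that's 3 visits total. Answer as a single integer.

Step 0: p0@(4,1) p1@(2,3) p2@(3,1) p3@(0,3) p4@(4,2) -> at (0,1): 0 [-], cum=0
Step 1: p0@(3,1) p1@(1,3) p2@(2,1) p3@(0,2) p4@(3,2) -> at (0,1): 0 [-], cum=0
Step 2: p0@(2,1) p1@(1,2) p2@(1,1) p3@(0,1) p4@(2,2) -> at (0,1): 1 [p3], cum=1
Step 3: p0@(1,1) p1@(1,1) p2@ESC p3@ESC p4@(1,2) -> at (0,1): 0 [-], cum=1
Step 4: p0@ESC p1@ESC p2@ESC p3@ESC p4@(1,1) -> at (0,1): 0 [-], cum=1
Step 5: p0@ESC p1@ESC p2@ESC p3@ESC p4@ESC -> at (0,1): 0 [-], cum=1
Total visits = 1

Answer: 1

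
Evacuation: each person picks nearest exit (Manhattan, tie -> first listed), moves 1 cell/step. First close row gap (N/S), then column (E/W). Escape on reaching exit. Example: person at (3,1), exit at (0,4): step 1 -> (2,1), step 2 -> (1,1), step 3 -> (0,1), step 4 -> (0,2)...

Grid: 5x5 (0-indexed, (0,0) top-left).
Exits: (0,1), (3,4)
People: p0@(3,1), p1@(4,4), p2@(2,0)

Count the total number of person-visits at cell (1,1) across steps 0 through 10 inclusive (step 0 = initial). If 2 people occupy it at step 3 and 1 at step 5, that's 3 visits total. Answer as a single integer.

Answer: 1

Derivation:
Step 0: p0@(3,1) p1@(4,4) p2@(2,0) -> at (1,1): 0 [-], cum=0
Step 1: p0@(2,1) p1@ESC p2@(1,0) -> at (1,1): 0 [-], cum=0
Step 2: p0@(1,1) p1@ESC p2@(0,0) -> at (1,1): 1 [p0], cum=1
Step 3: p0@ESC p1@ESC p2@ESC -> at (1,1): 0 [-], cum=1
Total visits = 1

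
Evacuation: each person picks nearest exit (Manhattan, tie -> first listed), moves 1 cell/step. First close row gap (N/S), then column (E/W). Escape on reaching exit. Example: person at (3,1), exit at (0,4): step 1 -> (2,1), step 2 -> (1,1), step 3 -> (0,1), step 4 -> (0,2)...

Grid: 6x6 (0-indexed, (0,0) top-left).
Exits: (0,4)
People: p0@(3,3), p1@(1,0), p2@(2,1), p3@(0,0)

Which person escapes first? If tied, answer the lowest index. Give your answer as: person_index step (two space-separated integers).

Step 1: p0:(3,3)->(2,3) | p1:(1,0)->(0,0) | p2:(2,1)->(1,1) | p3:(0,0)->(0,1)
Step 2: p0:(2,3)->(1,3) | p1:(0,0)->(0,1) | p2:(1,1)->(0,1) | p3:(0,1)->(0,2)
Step 3: p0:(1,3)->(0,3) | p1:(0,1)->(0,2) | p2:(0,1)->(0,2) | p3:(0,2)->(0,3)
Step 4: p0:(0,3)->(0,4)->EXIT | p1:(0,2)->(0,3) | p2:(0,2)->(0,3) | p3:(0,3)->(0,4)->EXIT
Step 5: p0:escaped | p1:(0,3)->(0,4)->EXIT | p2:(0,3)->(0,4)->EXIT | p3:escaped
Exit steps: [4, 5, 5, 4]
First to escape: p0 at step 4

Answer: 0 4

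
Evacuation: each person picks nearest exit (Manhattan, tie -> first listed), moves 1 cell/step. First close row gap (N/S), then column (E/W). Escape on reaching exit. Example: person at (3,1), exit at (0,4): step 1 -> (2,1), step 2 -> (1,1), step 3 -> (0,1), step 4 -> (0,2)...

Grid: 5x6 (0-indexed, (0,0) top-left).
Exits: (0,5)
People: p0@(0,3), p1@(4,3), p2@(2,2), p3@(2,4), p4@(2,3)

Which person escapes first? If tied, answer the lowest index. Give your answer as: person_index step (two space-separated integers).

Answer: 0 2

Derivation:
Step 1: p0:(0,3)->(0,4) | p1:(4,3)->(3,3) | p2:(2,2)->(1,2) | p3:(2,4)->(1,4) | p4:(2,3)->(1,3)
Step 2: p0:(0,4)->(0,5)->EXIT | p1:(3,3)->(2,3) | p2:(1,2)->(0,2) | p3:(1,4)->(0,4) | p4:(1,3)->(0,3)
Step 3: p0:escaped | p1:(2,3)->(1,3) | p2:(0,2)->(0,3) | p3:(0,4)->(0,5)->EXIT | p4:(0,3)->(0,4)
Step 4: p0:escaped | p1:(1,3)->(0,3) | p2:(0,3)->(0,4) | p3:escaped | p4:(0,4)->(0,5)->EXIT
Step 5: p0:escaped | p1:(0,3)->(0,4) | p2:(0,4)->(0,5)->EXIT | p3:escaped | p4:escaped
Step 6: p0:escaped | p1:(0,4)->(0,5)->EXIT | p2:escaped | p3:escaped | p4:escaped
Exit steps: [2, 6, 5, 3, 4]
First to escape: p0 at step 2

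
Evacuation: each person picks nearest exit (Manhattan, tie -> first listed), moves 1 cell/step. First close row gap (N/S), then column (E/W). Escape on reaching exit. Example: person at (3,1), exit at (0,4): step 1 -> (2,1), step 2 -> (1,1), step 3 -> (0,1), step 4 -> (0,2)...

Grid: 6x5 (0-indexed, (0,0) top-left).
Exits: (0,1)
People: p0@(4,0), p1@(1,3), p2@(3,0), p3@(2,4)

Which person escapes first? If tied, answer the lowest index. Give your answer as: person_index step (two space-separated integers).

Step 1: p0:(4,0)->(3,0) | p1:(1,3)->(0,3) | p2:(3,0)->(2,0) | p3:(2,4)->(1,4)
Step 2: p0:(3,0)->(2,0) | p1:(0,3)->(0,2) | p2:(2,0)->(1,0) | p3:(1,4)->(0,4)
Step 3: p0:(2,0)->(1,0) | p1:(0,2)->(0,1)->EXIT | p2:(1,0)->(0,0) | p3:(0,4)->(0,3)
Step 4: p0:(1,0)->(0,0) | p1:escaped | p2:(0,0)->(0,1)->EXIT | p3:(0,3)->(0,2)
Step 5: p0:(0,0)->(0,1)->EXIT | p1:escaped | p2:escaped | p3:(0,2)->(0,1)->EXIT
Exit steps: [5, 3, 4, 5]
First to escape: p1 at step 3

Answer: 1 3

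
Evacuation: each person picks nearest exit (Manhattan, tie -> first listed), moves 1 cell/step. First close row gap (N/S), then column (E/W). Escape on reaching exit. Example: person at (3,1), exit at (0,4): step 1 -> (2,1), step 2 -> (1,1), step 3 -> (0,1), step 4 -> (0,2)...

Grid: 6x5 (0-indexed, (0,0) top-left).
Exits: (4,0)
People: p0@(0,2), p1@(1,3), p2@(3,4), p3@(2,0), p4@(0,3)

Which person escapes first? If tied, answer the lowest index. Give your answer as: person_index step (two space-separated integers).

Answer: 3 2

Derivation:
Step 1: p0:(0,2)->(1,2) | p1:(1,3)->(2,3) | p2:(3,4)->(4,4) | p3:(2,0)->(3,0) | p4:(0,3)->(1,3)
Step 2: p0:(1,2)->(2,2) | p1:(2,3)->(3,3) | p2:(4,4)->(4,3) | p3:(3,0)->(4,0)->EXIT | p4:(1,3)->(2,3)
Step 3: p0:(2,2)->(3,2) | p1:(3,3)->(4,3) | p2:(4,3)->(4,2) | p3:escaped | p4:(2,3)->(3,3)
Step 4: p0:(3,2)->(4,2) | p1:(4,3)->(4,2) | p2:(4,2)->(4,1) | p3:escaped | p4:(3,3)->(4,3)
Step 5: p0:(4,2)->(4,1) | p1:(4,2)->(4,1) | p2:(4,1)->(4,0)->EXIT | p3:escaped | p4:(4,3)->(4,2)
Step 6: p0:(4,1)->(4,0)->EXIT | p1:(4,1)->(4,0)->EXIT | p2:escaped | p3:escaped | p4:(4,2)->(4,1)
Step 7: p0:escaped | p1:escaped | p2:escaped | p3:escaped | p4:(4,1)->(4,0)->EXIT
Exit steps: [6, 6, 5, 2, 7]
First to escape: p3 at step 2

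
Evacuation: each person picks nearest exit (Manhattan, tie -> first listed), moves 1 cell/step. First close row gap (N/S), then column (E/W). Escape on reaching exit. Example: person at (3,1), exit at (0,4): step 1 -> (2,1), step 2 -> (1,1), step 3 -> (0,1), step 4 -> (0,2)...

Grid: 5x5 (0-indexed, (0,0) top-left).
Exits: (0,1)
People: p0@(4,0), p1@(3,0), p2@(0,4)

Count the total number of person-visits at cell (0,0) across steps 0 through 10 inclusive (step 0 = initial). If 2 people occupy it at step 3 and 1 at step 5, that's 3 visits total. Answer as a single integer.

Step 0: p0@(4,0) p1@(3,0) p2@(0,4) -> at (0,0): 0 [-], cum=0
Step 1: p0@(3,0) p1@(2,0) p2@(0,3) -> at (0,0): 0 [-], cum=0
Step 2: p0@(2,0) p1@(1,0) p2@(0,2) -> at (0,0): 0 [-], cum=0
Step 3: p0@(1,0) p1@(0,0) p2@ESC -> at (0,0): 1 [p1], cum=1
Step 4: p0@(0,0) p1@ESC p2@ESC -> at (0,0): 1 [p0], cum=2
Step 5: p0@ESC p1@ESC p2@ESC -> at (0,0): 0 [-], cum=2
Total visits = 2

Answer: 2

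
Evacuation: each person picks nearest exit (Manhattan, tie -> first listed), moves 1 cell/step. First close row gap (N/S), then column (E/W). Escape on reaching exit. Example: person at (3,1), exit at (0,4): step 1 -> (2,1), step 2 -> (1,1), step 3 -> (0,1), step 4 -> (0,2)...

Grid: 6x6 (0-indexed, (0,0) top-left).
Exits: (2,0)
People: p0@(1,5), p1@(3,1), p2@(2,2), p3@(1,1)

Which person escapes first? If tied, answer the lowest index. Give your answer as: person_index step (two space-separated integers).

Step 1: p0:(1,5)->(2,5) | p1:(3,1)->(2,1) | p2:(2,2)->(2,1) | p3:(1,1)->(2,1)
Step 2: p0:(2,5)->(2,4) | p1:(2,1)->(2,0)->EXIT | p2:(2,1)->(2,0)->EXIT | p3:(2,1)->(2,0)->EXIT
Step 3: p0:(2,4)->(2,3) | p1:escaped | p2:escaped | p3:escaped
Step 4: p0:(2,3)->(2,2) | p1:escaped | p2:escaped | p3:escaped
Step 5: p0:(2,2)->(2,1) | p1:escaped | p2:escaped | p3:escaped
Step 6: p0:(2,1)->(2,0)->EXIT | p1:escaped | p2:escaped | p3:escaped
Exit steps: [6, 2, 2, 2]
First to escape: p1 at step 2

Answer: 1 2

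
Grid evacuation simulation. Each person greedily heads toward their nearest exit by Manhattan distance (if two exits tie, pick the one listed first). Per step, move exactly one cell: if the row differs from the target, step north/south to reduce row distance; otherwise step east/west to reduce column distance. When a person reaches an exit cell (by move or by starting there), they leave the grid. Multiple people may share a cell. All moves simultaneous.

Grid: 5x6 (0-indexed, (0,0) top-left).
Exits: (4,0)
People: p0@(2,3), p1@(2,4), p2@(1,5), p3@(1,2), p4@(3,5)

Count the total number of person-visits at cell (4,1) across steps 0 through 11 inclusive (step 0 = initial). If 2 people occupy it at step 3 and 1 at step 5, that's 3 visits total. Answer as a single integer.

Answer: 5

Derivation:
Step 0: p0@(2,3) p1@(2,4) p2@(1,5) p3@(1,2) p4@(3,5) -> at (4,1): 0 [-], cum=0
Step 1: p0@(3,3) p1@(3,4) p2@(2,5) p3@(2,2) p4@(4,5) -> at (4,1): 0 [-], cum=0
Step 2: p0@(4,3) p1@(4,4) p2@(3,5) p3@(3,2) p4@(4,4) -> at (4,1): 0 [-], cum=0
Step 3: p0@(4,2) p1@(4,3) p2@(4,5) p3@(4,2) p4@(4,3) -> at (4,1): 0 [-], cum=0
Step 4: p0@(4,1) p1@(4,2) p2@(4,4) p3@(4,1) p4@(4,2) -> at (4,1): 2 [p0,p3], cum=2
Step 5: p0@ESC p1@(4,1) p2@(4,3) p3@ESC p4@(4,1) -> at (4,1): 2 [p1,p4], cum=4
Step 6: p0@ESC p1@ESC p2@(4,2) p3@ESC p4@ESC -> at (4,1): 0 [-], cum=4
Step 7: p0@ESC p1@ESC p2@(4,1) p3@ESC p4@ESC -> at (4,1): 1 [p2], cum=5
Step 8: p0@ESC p1@ESC p2@ESC p3@ESC p4@ESC -> at (4,1): 0 [-], cum=5
Total visits = 5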